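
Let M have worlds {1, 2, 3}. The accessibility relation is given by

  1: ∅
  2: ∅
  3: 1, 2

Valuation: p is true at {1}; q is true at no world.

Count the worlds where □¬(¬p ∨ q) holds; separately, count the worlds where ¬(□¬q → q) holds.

For □¬(¬p ∨ q):
1: no successors, so □¬(¬p ∨ q) holds vacuously. ✓
2: no successors, so □¬(¬p ∨ q) holds vacuously. ✓
3: successors {1, 2}; ¬(¬p ∨ q) there: 1:T, 2:F. ✗
— 2 worlds.
For ¬(□¬q → q):
1: □¬q → q is F. ✓
2: □¬q → q is F. ✓
3: □¬q → q is F. ✓
— 3 worlds.

2 and 3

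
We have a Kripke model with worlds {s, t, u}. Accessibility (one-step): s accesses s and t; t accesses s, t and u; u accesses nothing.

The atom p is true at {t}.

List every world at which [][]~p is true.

s: successors {s, t}; []~p there: s:F, t:F. ✗
t: successors {s, t, u}; []~p there: s:F, t:F, u:T. ✗
u: no successors, so [][]~p holds vacuously. ✓

{u}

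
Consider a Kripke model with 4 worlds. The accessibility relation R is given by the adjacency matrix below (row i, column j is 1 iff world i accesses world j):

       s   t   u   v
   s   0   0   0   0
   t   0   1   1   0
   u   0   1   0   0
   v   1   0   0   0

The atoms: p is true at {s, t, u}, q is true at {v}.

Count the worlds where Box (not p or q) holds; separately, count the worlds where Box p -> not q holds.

For Box (not p or q):
s: no successors, so Box (not p or q) holds vacuously. ✓
t: successors {t, u}; not p or q there: t:F, u:F. ✗
u: successors {t}; not p or q there: t:F. ✗
v: successors {s}; not p or q there: s:F. ✗
— 1 world.
For Box p -> not q:
s: Box p is T, not q is T. ✓
t: Box p is T, not q is T. ✓
u: Box p is T, not q is T. ✓
v: Box p is T, not q is F. ✗
— 3 worlds.

1 and 3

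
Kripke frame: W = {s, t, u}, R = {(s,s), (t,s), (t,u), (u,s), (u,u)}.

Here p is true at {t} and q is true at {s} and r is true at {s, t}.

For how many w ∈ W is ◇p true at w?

s: successors {s}; p there: s:F. ✗
t: successors {s, u}; p there: s:F, u:F. ✗
u: successors {s, u}; p there: s:F, u:F. ✗
Satisfying worlds: ∅.

0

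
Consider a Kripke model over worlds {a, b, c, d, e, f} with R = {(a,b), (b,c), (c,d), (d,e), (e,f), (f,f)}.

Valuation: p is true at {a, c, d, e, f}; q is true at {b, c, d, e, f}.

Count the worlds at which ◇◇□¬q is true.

a: successors {b}; ◇□¬q there: b:F. ✗
b: successors {c}; ◇□¬q there: c:F. ✗
c: successors {d}; ◇□¬q there: d:F. ✗
d: successors {e}; ◇□¬q there: e:F. ✗
e: successors {f}; ◇□¬q there: f:F. ✗
f: successors {f}; ◇□¬q there: f:F. ✗
Satisfying worlds: ∅.

0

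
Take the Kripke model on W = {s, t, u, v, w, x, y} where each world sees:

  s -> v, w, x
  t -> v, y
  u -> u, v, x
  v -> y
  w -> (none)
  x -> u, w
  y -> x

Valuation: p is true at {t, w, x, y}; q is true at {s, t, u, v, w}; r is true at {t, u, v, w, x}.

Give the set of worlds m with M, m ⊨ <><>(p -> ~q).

s: successors {v, w, x}; <>(p -> ~q) there: v:T, w:F, x:T. ✓
t: successors {v, y}; <>(p -> ~q) there: v:T, y:T. ✓
u: successors {u, v, x}; <>(p -> ~q) there: u:T, v:T, x:T. ✓
v: successors {y}; <>(p -> ~q) there: y:T. ✓
w: no successors, so <><>(p -> ~q) fails. ✗
x: successors {u, w}; <>(p -> ~q) there: u:T, w:F. ✓
y: successors {x}; <>(p -> ~q) there: x:T. ✓

{s, t, u, v, x, y}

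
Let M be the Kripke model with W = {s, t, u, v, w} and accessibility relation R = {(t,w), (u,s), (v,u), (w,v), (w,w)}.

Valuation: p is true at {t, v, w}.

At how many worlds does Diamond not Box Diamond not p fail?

s: no successors, so Diamond not Box Diamond not p fails. ✗
t: successors {w}; not Box Diamond not p there: w:T. ✓
u: successors {s}; not Box Diamond not p there: s:F. ✗
v: successors {u}; not Box Diamond not p there: u:T. ✓
w: successors {v, w}; not Box Diamond not p there: v:F, w:T. ✓
Satisfying worlds: {t, v, w}.
So Diamond not Box Diamond not p fails at the other 2 worlds.

2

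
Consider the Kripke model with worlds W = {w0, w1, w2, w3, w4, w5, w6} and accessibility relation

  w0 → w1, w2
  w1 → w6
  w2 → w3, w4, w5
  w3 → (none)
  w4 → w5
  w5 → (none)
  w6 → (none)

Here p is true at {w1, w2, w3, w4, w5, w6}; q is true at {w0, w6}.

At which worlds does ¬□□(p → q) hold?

w0: □□(p → q) is F. ✓
w1: □□(p → q) is T. ✗
w2: □□(p → q) is F. ✓
w3: □□(p → q) is T. ✗
w4: □□(p → q) is T. ✗
w5: □□(p → q) is T. ✗
w6: □□(p → q) is T. ✗

{w0, w2}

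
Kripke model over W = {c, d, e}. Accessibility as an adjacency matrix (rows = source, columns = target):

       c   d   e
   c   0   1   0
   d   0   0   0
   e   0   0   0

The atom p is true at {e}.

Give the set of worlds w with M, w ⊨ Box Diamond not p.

c: successors {d}; Diamond not p there: d:F. ✗
d: no successors, so Box Diamond not p holds vacuously. ✓
e: no successors, so Box Diamond not p holds vacuously. ✓

{d, e}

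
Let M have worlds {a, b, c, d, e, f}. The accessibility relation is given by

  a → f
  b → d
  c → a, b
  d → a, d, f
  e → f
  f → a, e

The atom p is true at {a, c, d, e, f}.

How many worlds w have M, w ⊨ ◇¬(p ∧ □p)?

a: successors {f}; ¬(p ∧ □p) there: f:F. ✗
b: successors {d}; ¬(p ∧ □p) there: d:F. ✗
c: successors {a, b}; ¬(p ∧ □p) there: a:F, b:T. ✓
d: successors {a, d, f}; ¬(p ∧ □p) there: a:F, d:F, f:F. ✗
e: successors {f}; ¬(p ∧ □p) there: f:F. ✗
f: successors {a, e}; ¬(p ∧ □p) there: a:F, e:F. ✗
Satisfying worlds: {c}.

1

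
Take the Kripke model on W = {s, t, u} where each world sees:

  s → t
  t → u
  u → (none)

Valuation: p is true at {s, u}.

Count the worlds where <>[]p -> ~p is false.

s: <>[]p is T, ~p is F. ✗
t: <>[]p is T, ~p is T. ✓
u: <>[]p is F, ~p is F. ✓
Satisfying worlds: {t, u}.
So <>[]p -> ~p fails at the other 1 world.

1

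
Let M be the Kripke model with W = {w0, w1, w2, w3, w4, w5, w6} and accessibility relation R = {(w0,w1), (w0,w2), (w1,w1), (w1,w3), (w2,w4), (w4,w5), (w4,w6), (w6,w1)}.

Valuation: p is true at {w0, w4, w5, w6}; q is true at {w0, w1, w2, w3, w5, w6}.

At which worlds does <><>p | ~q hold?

{w0, w2, w4}

w0: <><>p is T, ~q is F. ✓
w1: <><>p is F, ~q is F. ✗
w2: <><>p is T, ~q is F. ✓
w3: <><>p is F, ~q is F. ✗
w4: <><>p is F, ~q is T. ✓
w5: <><>p is F, ~q is F. ✗
w6: <><>p is F, ~q is F. ✗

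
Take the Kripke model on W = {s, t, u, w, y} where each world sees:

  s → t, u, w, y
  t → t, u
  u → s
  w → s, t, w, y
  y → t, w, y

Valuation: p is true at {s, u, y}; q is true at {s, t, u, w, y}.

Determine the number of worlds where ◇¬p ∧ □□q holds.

4

s: ◇¬p is T, □□q is T. ✓
t: ◇¬p is T, □□q is T. ✓
u: ◇¬p is F, □□q is T. ✗
w: ◇¬p is T, □□q is T. ✓
y: ◇¬p is T, □□q is T. ✓
Satisfying worlds: {s, t, w, y}.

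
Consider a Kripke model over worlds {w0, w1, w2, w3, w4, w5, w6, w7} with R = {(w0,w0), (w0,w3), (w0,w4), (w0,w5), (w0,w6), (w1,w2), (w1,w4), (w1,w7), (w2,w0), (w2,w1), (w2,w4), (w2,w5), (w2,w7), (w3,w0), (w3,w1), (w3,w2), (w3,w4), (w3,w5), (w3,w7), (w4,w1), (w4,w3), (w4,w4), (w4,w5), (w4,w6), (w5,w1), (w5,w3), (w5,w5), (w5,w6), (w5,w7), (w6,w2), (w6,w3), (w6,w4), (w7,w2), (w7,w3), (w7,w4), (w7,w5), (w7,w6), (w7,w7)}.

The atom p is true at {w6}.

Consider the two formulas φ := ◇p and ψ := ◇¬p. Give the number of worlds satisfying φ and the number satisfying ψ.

For ◇p:
w0: successors {w0, w3, w4, w5, w6}; p there: w0:F, w3:F, w4:F, w5:F, w6:T. ✓
w1: successors {w2, w4, w7}; p there: w2:F, w4:F, w7:F. ✗
w2: successors {w0, w1, w4, w5, w7}; p there: w0:F, w1:F, w4:F, w5:F, w7:F. ✗
w3: successors {w0, w1, w2, w4, w5, w7}; p there: w0:F, w1:F, w2:F, w4:F, w5:F, w7:F. ✗
w4: successors {w1, w3, w4, w5, w6}; p there: w1:F, w3:F, w4:F, w5:F, w6:T. ✓
w5: successors {w1, w3, w5, w6, w7}; p there: w1:F, w3:F, w5:F, w6:T, w7:F. ✓
w6: successors {w2, w3, w4}; p there: w2:F, w3:F, w4:F. ✗
w7: successors {w2, w3, w4, w5, w6, w7}; p there: w2:F, w3:F, w4:F, w5:F, w6:T, w7:F. ✓
— 4 worlds.
For ◇¬p:
w0: successors {w0, w3, w4, w5, w6}; ¬p there: w0:T, w3:T, w4:T, w5:T, w6:F. ✓
w1: successors {w2, w4, w7}; ¬p there: w2:T, w4:T, w7:T. ✓
w2: successors {w0, w1, w4, w5, w7}; ¬p there: w0:T, w1:T, w4:T, w5:T, w7:T. ✓
w3: successors {w0, w1, w2, w4, w5, w7}; ¬p there: w0:T, w1:T, w2:T, w4:T, w5:T, w7:T. ✓
w4: successors {w1, w3, w4, w5, w6}; ¬p there: w1:T, w3:T, w4:T, w5:T, w6:F. ✓
w5: successors {w1, w3, w5, w6, w7}; ¬p there: w1:T, w3:T, w5:T, w6:F, w7:T. ✓
w6: successors {w2, w3, w4}; ¬p there: w2:T, w3:T, w4:T. ✓
w7: successors {w2, w3, w4, w5, w6, w7}; ¬p there: w2:T, w3:T, w4:T, w5:T, w6:F, w7:T. ✓
— 8 worlds.

4 and 8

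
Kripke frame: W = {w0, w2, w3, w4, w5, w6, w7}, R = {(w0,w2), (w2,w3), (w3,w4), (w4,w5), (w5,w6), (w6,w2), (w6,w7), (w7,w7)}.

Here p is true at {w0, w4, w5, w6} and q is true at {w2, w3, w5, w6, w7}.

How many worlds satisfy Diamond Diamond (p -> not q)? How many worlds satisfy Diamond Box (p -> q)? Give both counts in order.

5 and 6

For Diamond Diamond (p -> not q):
w0: successors {w2}; Diamond (p -> not q) there: w2:T. ✓
w2: successors {w3}; Diamond (p -> not q) there: w3:T. ✓
w3: successors {w4}; Diamond (p -> not q) there: w4:F. ✗
w4: successors {w5}; Diamond (p -> not q) there: w5:F. ✗
w5: successors {w6}; Diamond (p -> not q) there: w6:T. ✓
w6: successors {w2, w7}; Diamond (p -> not q) there: w2:T, w7:T. ✓
w7: successors {w7}; Diamond (p -> not q) there: w7:T. ✓
— 5 worlds.
For Diamond Box (p -> q):
w0: successors {w2}; Box (p -> q) there: w2:T. ✓
w2: successors {w3}; Box (p -> q) there: w3:F. ✗
w3: successors {w4}; Box (p -> q) there: w4:T. ✓
w4: successors {w5}; Box (p -> q) there: w5:T. ✓
w5: successors {w6}; Box (p -> q) there: w6:T. ✓
w6: successors {w2, w7}; Box (p -> q) there: w2:T, w7:T. ✓
w7: successors {w7}; Box (p -> q) there: w7:T. ✓
— 6 worlds.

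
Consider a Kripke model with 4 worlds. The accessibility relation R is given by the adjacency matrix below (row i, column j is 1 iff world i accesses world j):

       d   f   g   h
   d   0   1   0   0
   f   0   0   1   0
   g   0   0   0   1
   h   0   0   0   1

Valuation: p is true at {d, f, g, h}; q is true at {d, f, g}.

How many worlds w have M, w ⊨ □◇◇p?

4

d: successors {f}; ◇◇p there: f:T. ✓
f: successors {g}; ◇◇p there: g:T. ✓
g: successors {h}; ◇◇p there: h:T. ✓
h: successors {h}; ◇◇p there: h:T. ✓
Satisfying worlds: {d, f, g, h}.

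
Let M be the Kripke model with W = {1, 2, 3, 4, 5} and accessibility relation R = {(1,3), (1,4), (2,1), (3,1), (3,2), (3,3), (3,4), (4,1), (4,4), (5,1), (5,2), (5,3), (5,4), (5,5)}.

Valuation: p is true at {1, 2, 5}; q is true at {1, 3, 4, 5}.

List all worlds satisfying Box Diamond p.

1: successors {3, 4}; Diamond p there: 3:T, 4:T. ✓
2: successors {1}; Diamond p there: 1:F. ✗
3: successors {1, 2, 3, 4}; Diamond p there: 1:F, 2:T, 3:T, 4:T. ✗
4: successors {1, 4}; Diamond p there: 1:F, 4:T. ✗
5: successors {1, 2, 3, 4, 5}; Diamond p there: 1:F, 2:T, 3:T, 4:T, 5:T. ✗

{1}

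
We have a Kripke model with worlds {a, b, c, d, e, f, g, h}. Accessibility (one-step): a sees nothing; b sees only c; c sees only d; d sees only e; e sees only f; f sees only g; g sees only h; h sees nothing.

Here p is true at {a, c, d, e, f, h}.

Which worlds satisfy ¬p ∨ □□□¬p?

a: ¬p is F, □□□¬p is T. ✓
b: ¬p is T, □□□¬p is F. ✓
c: ¬p is F, □□□¬p is F. ✗
d: ¬p is F, □□□¬p is T. ✓
e: ¬p is F, □□□¬p is F. ✗
f: ¬p is F, □□□¬p is T. ✓
g: ¬p is T, □□□¬p is T. ✓
h: ¬p is F, □□□¬p is T. ✓

{a, b, d, f, g, h}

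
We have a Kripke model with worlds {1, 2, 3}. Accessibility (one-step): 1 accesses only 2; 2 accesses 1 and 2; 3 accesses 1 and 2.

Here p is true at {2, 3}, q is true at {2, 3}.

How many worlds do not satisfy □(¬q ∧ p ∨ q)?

1: successors {2}; ¬q ∧ p ∨ q there: 2:T. ✓
2: successors {1, 2}; ¬q ∧ p ∨ q there: 1:F, 2:T. ✗
3: successors {1, 2}; ¬q ∧ p ∨ q there: 1:F, 2:T. ✗
Satisfying worlds: {1}.
So □(¬q ∧ p ∨ q) fails at the other 2 worlds.

2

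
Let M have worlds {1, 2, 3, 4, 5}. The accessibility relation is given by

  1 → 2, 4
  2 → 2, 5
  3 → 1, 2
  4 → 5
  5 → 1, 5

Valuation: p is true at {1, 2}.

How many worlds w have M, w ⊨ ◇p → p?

3

1: ◇p is T, p is T. ✓
2: ◇p is T, p is T. ✓
3: ◇p is T, p is F. ✗
4: ◇p is F, p is F. ✓
5: ◇p is T, p is F. ✗
Satisfying worlds: {1, 2, 4}.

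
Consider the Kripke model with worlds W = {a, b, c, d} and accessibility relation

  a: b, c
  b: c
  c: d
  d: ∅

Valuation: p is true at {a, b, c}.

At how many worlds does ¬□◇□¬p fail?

a: □◇□¬p is T. ✗
b: □◇□¬p is T. ✗
c: □◇□¬p is F. ✓
d: □◇□¬p is T. ✗
Satisfying worlds: {c}.
So ¬□◇□¬p fails at the other 3 worlds.

3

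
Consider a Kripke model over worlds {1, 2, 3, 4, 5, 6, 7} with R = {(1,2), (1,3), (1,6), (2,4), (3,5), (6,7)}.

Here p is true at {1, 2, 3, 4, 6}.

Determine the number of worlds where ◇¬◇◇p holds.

1: successors {2, 3, 6}; ¬◇◇p there: 2:T, 3:T, 6:T. ✓
2: successors {4}; ¬◇◇p there: 4:T. ✓
3: successors {5}; ¬◇◇p there: 5:T. ✓
4: no successors, so ◇¬◇◇p fails. ✗
5: no successors, so ◇¬◇◇p fails. ✗
6: successors {7}; ¬◇◇p there: 7:T. ✓
7: no successors, so ◇¬◇◇p fails. ✗
Satisfying worlds: {1, 2, 3, 6}.

4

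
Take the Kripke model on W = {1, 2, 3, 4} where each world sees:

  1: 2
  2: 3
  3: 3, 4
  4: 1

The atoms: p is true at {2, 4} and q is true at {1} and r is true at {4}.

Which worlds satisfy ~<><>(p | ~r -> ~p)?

1: <><>(p | ~r -> ~p) is T. ✗
2: <><>(p | ~r -> ~p) is T. ✗
3: <><>(p | ~r -> ~p) is T. ✗
4: <><>(p | ~r -> ~p) is F. ✓

{4}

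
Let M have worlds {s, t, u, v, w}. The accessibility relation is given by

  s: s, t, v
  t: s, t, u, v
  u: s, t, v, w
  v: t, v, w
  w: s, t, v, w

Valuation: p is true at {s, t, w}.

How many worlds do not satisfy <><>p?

0

s: successors {s, t, v}; <>p there: s:T, t:T, v:T. ✓
t: successors {s, t, u, v}; <>p there: s:T, t:T, u:T, v:T. ✓
u: successors {s, t, v, w}; <>p there: s:T, t:T, v:T, w:T. ✓
v: successors {t, v, w}; <>p there: t:T, v:T, w:T. ✓
w: successors {s, t, v, w}; <>p there: s:T, t:T, v:T, w:T. ✓
Satisfying worlds: {s, t, u, v, w}.
So <><>p fails at the other 0 worlds.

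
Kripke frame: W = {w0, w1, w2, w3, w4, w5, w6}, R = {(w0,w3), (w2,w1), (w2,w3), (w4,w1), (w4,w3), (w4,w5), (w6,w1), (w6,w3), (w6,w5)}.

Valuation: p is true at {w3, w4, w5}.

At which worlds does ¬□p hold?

{w2, w4, w6}

w0: □p is T. ✗
w1: □p is T. ✗
w2: □p is F. ✓
w3: □p is T. ✗
w4: □p is F. ✓
w5: □p is T. ✗
w6: □p is F. ✓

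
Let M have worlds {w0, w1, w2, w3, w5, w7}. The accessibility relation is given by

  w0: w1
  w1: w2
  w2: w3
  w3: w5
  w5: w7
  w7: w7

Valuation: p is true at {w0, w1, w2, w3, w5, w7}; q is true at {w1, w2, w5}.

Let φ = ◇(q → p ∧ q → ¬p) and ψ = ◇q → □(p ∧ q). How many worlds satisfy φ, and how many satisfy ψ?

For ◇(q → p ∧ q → ¬p):
w0: successors {w1}; q → p ∧ q → ¬p there: w1:F. ✗
w1: successors {w2}; q → p ∧ q → ¬p there: w2:F. ✗
w2: successors {w3}; q → p ∧ q → ¬p there: w3:T. ✓
w3: successors {w5}; q → p ∧ q → ¬p there: w5:F. ✗
w5: successors {w7}; q → p ∧ q → ¬p there: w7:T. ✓
w7: successors {w7}; q → p ∧ q → ¬p there: w7:T. ✓
— 3 worlds.
For ◇q → □(p ∧ q):
w0: ◇q is T, □(p ∧ q) is T. ✓
w1: ◇q is T, □(p ∧ q) is T. ✓
w2: ◇q is F, □(p ∧ q) is F. ✓
w3: ◇q is T, □(p ∧ q) is T. ✓
w5: ◇q is F, □(p ∧ q) is F. ✓
w7: ◇q is F, □(p ∧ q) is F. ✓
— 6 worlds.

3 and 6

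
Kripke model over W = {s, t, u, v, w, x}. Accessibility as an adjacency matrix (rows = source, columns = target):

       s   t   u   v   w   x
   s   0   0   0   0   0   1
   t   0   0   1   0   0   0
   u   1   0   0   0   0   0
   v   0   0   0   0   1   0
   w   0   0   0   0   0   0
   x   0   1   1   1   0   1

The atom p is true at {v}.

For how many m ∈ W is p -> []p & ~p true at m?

5

s: p is F, []p & ~p is F. ✓
t: p is F, []p & ~p is F. ✓
u: p is F, []p & ~p is F. ✓
v: p is T, []p & ~p is F. ✗
w: p is F, []p & ~p is T. ✓
x: p is F, []p & ~p is F. ✓
Satisfying worlds: {s, t, u, w, x}.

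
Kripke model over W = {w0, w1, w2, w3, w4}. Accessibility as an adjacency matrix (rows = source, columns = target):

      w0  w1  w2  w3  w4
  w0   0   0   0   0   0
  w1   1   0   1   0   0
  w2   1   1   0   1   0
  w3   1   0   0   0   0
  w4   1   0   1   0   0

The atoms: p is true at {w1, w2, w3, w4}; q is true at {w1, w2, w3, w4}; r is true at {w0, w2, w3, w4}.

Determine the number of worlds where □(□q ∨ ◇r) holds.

5

w0: no successors, so □(□q ∨ ◇r) holds vacuously. ✓
w1: successors {w0, w2}; □q ∨ ◇r there: w0:T, w2:T. ✓
w2: successors {w0, w1, w3}; □q ∨ ◇r there: w0:T, w1:T, w3:T. ✓
w3: successors {w0}; □q ∨ ◇r there: w0:T. ✓
w4: successors {w0, w2}; □q ∨ ◇r there: w0:T, w2:T. ✓
Satisfying worlds: {w0, w1, w2, w3, w4}.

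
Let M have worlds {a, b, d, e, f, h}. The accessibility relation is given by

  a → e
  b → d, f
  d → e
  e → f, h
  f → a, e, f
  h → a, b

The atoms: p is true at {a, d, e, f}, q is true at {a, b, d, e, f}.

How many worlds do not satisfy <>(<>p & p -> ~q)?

a: successors {e}; <>p & p -> ~q there: e:F. ✗
b: successors {d, f}; <>p & p -> ~q there: d:F, f:F. ✗
d: successors {e}; <>p & p -> ~q there: e:F. ✗
e: successors {f, h}; <>p & p -> ~q there: f:F, h:T. ✓
f: successors {a, e, f}; <>p & p -> ~q there: a:F, e:F, f:F. ✗
h: successors {a, b}; <>p & p -> ~q there: a:F, b:T. ✓
Satisfying worlds: {e, h}.
So <>(<>p & p -> ~q) fails at the other 4 worlds.

4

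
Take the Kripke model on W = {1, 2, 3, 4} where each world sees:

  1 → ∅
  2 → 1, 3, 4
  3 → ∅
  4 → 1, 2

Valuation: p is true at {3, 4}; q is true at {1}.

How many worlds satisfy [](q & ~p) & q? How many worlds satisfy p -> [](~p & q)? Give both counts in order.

For [](q & ~p) & q:
1: [](q & ~p) is T, q is T. ✓
2: [](q & ~p) is F, q is F. ✗
3: [](q & ~p) is T, q is F. ✗
4: [](q & ~p) is F, q is F. ✗
— 1 world.
For p -> [](~p & q):
1: p is F, [](~p & q) is T. ✓
2: p is F, [](~p & q) is F. ✓
3: p is T, [](~p & q) is T. ✓
4: p is T, [](~p & q) is F. ✗
— 3 worlds.

1 and 3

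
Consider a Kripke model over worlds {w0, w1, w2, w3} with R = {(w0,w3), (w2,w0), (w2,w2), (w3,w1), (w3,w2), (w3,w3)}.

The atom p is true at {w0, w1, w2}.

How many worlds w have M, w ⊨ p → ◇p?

2

w0: p is T, ◇p is F. ✗
w1: p is T, ◇p is F. ✗
w2: p is T, ◇p is T. ✓
w3: p is F, ◇p is T. ✓
Satisfying worlds: {w2, w3}.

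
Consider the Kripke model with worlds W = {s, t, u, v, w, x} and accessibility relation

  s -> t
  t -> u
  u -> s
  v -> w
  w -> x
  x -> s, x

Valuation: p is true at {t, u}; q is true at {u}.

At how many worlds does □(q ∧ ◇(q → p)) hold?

s: successors {t}; q ∧ ◇(q → p) there: t:F. ✗
t: successors {u}; q ∧ ◇(q → p) there: u:T. ✓
u: successors {s}; q ∧ ◇(q → p) there: s:F. ✗
v: successors {w}; q ∧ ◇(q → p) there: w:F. ✗
w: successors {x}; q ∧ ◇(q → p) there: x:F. ✗
x: successors {s, x}; q ∧ ◇(q → p) there: s:F, x:F. ✗
Satisfying worlds: {t}.

1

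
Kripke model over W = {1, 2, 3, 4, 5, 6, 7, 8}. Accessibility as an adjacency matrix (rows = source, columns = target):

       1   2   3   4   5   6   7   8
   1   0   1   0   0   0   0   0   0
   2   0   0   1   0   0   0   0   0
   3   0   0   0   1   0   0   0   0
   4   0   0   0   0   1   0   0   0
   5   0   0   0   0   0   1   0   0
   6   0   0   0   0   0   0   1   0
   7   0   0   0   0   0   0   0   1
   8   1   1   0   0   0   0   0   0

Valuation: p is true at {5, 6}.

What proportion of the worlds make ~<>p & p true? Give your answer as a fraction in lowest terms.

1: ~<>p is T, p is F. ✗
2: ~<>p is T, p is F. ✗
3: ~<>p is T, p is F. ✗
4: ~<>p is F, p is F. ✗
5: ~<>p is F, p is T. ✗
6: ~<>p is T, p is T. ✓
7: ~<>p is T, p is F. ✗
8: ~<>p is T, p is F. ✗
That's 1 of 8 worlds, so 1/8.

1/8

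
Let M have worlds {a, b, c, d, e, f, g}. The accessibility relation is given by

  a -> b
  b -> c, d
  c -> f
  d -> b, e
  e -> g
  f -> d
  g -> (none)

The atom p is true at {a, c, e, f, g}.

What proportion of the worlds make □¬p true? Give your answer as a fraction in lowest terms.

3/7

a: successors {b}; ¬p there: b:T. ✓
b: successors {c, d}; ¬p there: c:F, d:T. ✗
c: successors {f}; ¬p there: f:F. ✗
d: successors {b, e}; ¬p there: b:T, e:F. ✗
e: successors {g}; ¬p there: g:F. ✗
f: successors {d}; ¬p there: d:T. ✓
g: no successors, so □¬p holds vacuously. ✓
That's 3 of 7 worlds, so 3/7.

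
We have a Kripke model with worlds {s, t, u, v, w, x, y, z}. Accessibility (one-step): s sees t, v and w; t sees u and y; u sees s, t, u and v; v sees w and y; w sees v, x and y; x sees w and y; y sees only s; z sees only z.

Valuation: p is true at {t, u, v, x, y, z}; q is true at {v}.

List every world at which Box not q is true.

s: successors {t, v, w}; not q there: t:T, v:F, w:T. ✗
t: successors {u, y}; not q there: u:T, y:T. ✓
u: successors {s, t, u, v}; not q there: s:T, t:T, u:T, v:F. ✗
v: successors {w, y}; not q there: w:T, y:T. ✓
w: successors {v, x, y}; not q there: v:F, x:T, y:T. ✗
x: successors {w, y}; not q there: w:T, y:T. ✓
y: successors {s}; not q there: s:T. ✓
z: successors {z}; not q there: z:T. ✓

{t, v, x, y, z}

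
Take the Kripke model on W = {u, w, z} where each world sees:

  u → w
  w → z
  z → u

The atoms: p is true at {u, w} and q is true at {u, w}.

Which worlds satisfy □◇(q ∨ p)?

{w, z}

u: successors {w}; ◇(q ∨ p) there: w:F. ✗
w: successors {z}; ◇(q ∨ p) there: z:T. ✓
z: successors {u}; ◇(q ∨ p) there: u:T. ✓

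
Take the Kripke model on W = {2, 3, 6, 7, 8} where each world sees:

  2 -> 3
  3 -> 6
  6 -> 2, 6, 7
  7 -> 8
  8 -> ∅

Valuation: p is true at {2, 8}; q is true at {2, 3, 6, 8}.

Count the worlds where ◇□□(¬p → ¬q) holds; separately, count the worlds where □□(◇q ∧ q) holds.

For ◇□□(¬p → ¬q):
2: successors {3}; □□(¬p → ¬q) there: 3:F. ✗
3: successors {6}; □□(¬p → ¬q) there: 6:F. ✗
6: successors {2, 6, 7}; □□(¬p → ¬q) there: 2:F, 6:F, 7:T. ✓
7: successors {8}; □□(¬p → ¬q) there: 8:T. ✓
8: no successors, so ◇□□(¬p → ¬q) fails. ✗
— 2 worlds.
For □□(◇q ∧ q):
2: successors {3}; □(◇q ∧ q) there: 3:T. ✓
3: successors {6}; □(◇q ∧ q) there: 6:F. ✗
6: successors {2, 6, 7}; □(◇q ∧ q) there: 2:T, 6:F, 7:F. ✗
7: successors {8}; □(◇q ∧ q) there: 8:T. ✓
8: no successors, so □□(◇q ∧ q) holds vacuously. ✓
— 3 worlds.

2 and 3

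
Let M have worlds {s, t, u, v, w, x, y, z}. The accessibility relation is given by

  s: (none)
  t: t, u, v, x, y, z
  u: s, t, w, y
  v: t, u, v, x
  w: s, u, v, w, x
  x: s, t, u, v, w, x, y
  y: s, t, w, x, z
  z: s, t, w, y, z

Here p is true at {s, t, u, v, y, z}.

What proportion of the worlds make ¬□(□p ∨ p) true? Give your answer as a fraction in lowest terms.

7/8

s: □(□p ∨ p) is T. ✗
t: □(□p ∨ p) is F. ✓
u: □(□p ∨ p) is F. ✓
v: □(□p ∨ p) is F. ✓
w: □(□p ∨ p) is F. ✓
x: □(□p ∨ p) is F. ✓
y: □(□p ∨ p) is F. ✓
z: □(□p ∨ p) is F. ✓
That's 7 of 8 worlds, so 7/8.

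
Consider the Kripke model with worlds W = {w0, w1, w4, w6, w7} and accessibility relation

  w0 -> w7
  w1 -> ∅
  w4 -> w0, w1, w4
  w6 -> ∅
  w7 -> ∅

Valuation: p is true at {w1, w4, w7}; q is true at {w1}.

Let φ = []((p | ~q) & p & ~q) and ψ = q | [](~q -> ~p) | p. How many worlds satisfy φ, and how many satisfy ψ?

For []((p | ~q) & p & ~q):
w0: successors {w7}; (p | ~q) & p & ~q there: w7:T. ✓
w1: no successors, so []((p | ~q) & p & ~q) holds vacuously. ✓
w4: successors {w0, w1, w4}; (p | ~q) & p & ~q there: w0:F, w1:F, w4:T. ✗
w6: no successors, so []((p | ~q) & p & ~q) holds vacuously. ✓
w7: no successors, so []((p | ~q) & p & ~q) holds vacuously. ✓
— 4 worlds.
For q | [](~q -> ~p) | p:
w0: q | [](~q -> ~p) is F, p is F. ✗
w1: q | [](~q -> ~p) is T, p is T. ✓
w4: q | [](~q -> ~p) is F, p is T. ✓
w6: q | [](~q -> ~p) is T, p is F. ✓
w7: q | [](~q -> ~p) is T, p is T. ✓
— 4 worlds.

4 and 4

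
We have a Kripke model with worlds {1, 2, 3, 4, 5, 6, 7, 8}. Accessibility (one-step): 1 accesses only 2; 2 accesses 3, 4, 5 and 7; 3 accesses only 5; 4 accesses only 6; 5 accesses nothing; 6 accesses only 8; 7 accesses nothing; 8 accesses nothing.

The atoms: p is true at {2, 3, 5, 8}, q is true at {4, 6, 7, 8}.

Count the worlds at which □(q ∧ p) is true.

4

1: successors {2}; q ∧ p there: 2:F. ✗
2: successors {3, 4, 5, 7}; q ∧ p there: 3:F, 4:F, 5:F, 7:F. ✗
3: successors {5}; q ∧ p there: 5:F. ✗
4: successors {6}; q ∧ p there: 6:F. ✗
5: no successors, so □(q ∧ p) holds vacuously. ✓
6: successors {8}; q ∧ p there: 8:T. ✓
7: no successors, so □(q ∧ p) holds vacuously. ✓
8: no successors, so □(q ∧ p) holds vacuously. ✓
Satisfying worlds: {5, 6, 7, 8}.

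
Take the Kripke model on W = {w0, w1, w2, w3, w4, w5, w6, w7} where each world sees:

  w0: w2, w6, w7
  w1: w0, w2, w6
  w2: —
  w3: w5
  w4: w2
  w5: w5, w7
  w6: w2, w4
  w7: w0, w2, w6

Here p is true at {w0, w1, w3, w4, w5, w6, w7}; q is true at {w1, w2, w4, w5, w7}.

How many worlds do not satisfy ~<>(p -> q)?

w0: <>(p -> q) is T. ✗
w1: <>(p -> q) is T. ✗
w2: <>(p -> q) is F. ✓
w3: <>(p -> q) is T. ✗
w4: <>(p -> q) is T. ✗
w5: <>(p -> q) is T. ✗
w6: <>(p -> q) is T. ✗
w7: <>(p -> q) is T. ✗
Satisfying worlds: {w2}.
So ~<>(p -> q) fails at the other 7 worlds.

7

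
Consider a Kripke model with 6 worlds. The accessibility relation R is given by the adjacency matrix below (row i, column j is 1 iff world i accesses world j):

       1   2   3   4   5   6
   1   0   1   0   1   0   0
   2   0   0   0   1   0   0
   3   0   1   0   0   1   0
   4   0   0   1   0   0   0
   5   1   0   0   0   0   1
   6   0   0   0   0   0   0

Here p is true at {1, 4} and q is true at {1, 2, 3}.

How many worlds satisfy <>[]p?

1: successors {2, 4}; []p there: 2:T, 4:F. ✓
2: successors {4}; []p there: 4:F. ✗
3: successors {2, 5}; []p there: 2:T, 5:F. ✓
4: successors {3}; []p there: 3:F. ✗
5: successors {1, 6}; []p there: 1:F, 6:T. ✓
6: no successors, so <>[]p fails. ✗
Satisfying worlds: {1, 3, 5}.

3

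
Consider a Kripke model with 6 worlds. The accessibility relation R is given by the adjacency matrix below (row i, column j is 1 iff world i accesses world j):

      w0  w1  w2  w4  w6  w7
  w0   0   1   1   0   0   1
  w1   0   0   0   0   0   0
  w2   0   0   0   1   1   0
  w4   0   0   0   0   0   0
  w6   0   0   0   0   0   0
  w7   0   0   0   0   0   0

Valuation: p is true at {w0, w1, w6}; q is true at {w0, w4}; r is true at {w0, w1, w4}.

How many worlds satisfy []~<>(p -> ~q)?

w0: successors {w1, w2, w7}; ~<>(p -> ~q) there: w1:T, w2:F, w7:T. ✗
w1: no successors, so []~<>(p -> ~q) holds vacuously. ✓
w2: successors {w4, w6}; ~<>(p -> ~q) there: w4:T, w6:T. ✓
w4: no successors, so []~<>(p -> ~q) holds vacuously. ✓
w6: no successors, so []~<>(p -> ~q) holds vacuously. ✓
w7: no successors, so []~<>(p -> ~q) holds vacuously. ✓
Satisfying worlds: {w1, w2, w4, w6, w7}.

5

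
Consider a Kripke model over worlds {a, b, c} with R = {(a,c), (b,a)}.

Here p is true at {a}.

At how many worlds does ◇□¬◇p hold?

a: successors {c}; □¬◇p there: c:T. ✓
b: successors {a}; □¬◇p there: a:T. ✓
c: no successors, so ◇□¬◇p fails. ✗
Satisfying worlds: {a, b}.

2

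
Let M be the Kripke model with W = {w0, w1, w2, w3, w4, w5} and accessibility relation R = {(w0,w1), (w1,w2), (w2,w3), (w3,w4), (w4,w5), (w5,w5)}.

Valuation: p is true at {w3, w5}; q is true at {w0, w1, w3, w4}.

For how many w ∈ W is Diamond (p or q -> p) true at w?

4

w0: successors {w1}; p or q -> p there: w1:F. ✗
w1: successors {w2}; p or q -> p there: w2:T. ✓
w2: successors {w3}; p or q -> p there: w3:T. ✓
w3: successors {w4}; p or q -> p there: w4:F. ✗
w4: successors {w5}; p or q -> p there: w5:T. ✓
w5: successors {w5}; p or q -> p there: w5:T. ✓
Satisfying worlds: {w1, w2, w4, w5}.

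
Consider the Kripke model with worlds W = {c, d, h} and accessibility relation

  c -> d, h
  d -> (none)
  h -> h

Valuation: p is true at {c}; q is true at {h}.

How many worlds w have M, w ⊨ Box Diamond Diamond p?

1

c: successors {d, h}; Diamond Diamond p there: d:F, h:F. ✗
d: no successors, so Box Diamond Diamond p holds vacuously. ✓
h: successors {h}; Diamond Diamond p there: h:F. ✗
Satisfying worlds: {d}.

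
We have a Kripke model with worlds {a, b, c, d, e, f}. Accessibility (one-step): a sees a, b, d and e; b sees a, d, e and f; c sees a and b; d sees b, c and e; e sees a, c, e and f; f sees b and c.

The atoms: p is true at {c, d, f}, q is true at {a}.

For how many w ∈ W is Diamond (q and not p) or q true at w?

4

a: Diamond (q and not p) is T, q is T. ✓
b: Diamond (q and not p) is T, q is F. ✓
c: Diamond (q and not p) is T, q is F. ✓
d: Diamond (q and not p) is F, q is F. ✗
e: Diamond (q and not p) is T, q is F. ✓
f: Diamond (q and not p) is F, q is F. ✗
Satisfying worlds: {a, b, c, e}.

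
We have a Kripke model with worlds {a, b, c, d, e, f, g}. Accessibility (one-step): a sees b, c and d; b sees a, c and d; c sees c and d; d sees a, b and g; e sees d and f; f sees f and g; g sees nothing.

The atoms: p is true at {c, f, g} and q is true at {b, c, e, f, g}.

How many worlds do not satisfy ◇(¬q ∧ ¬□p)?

2

a: successors {b, c, d}; ¬q ∧ ¬□p there: b:F, c:F, d:T. ✓
b: successors {a, c, d}; ¬q ∧ ¬□p there: a:T, c:F, d:T. ✓
c: successors {c, d}; ¬q ∧ ¬□p there: c:F, d:T. ✓
d: successors {a, b, g}; ¬q ∧ ¬□p there: a:T, b:F, g:F. ✓
e: successors {d, f}; ¬q ∧ ¬□p there: d:T, f:F. ✓
f: successors {f, g}; ¬q ∧ ¬□p there: f:F, g:F. ✗
g: no successors, so ◇(¬q ∧ ¬□p) fails. ✗
Satisfying worlds: {a, b, c, d, e}.
So ◇(¬q ∧ ¬□p) fails at the other 2 worlds.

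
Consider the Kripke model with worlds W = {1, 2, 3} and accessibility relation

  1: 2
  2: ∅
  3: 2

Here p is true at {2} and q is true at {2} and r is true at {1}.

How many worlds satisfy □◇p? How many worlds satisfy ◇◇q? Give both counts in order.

For □◇p:
1: successors {2}; ◇p there: 2:F. ✗
2: no successors, so □◇p holds vacuously. ✓
3: successors {2}; ◇p there: 2:F. ✗
— 1 world.
For ◇◇q:
1: successors {2}; ◇q there: 2:F. ✗
2: no successors, so ◇◇q fails. ✗
3: successors {2}; ◇q there: 2:F. ✗
— 0 worlds.

1 and 0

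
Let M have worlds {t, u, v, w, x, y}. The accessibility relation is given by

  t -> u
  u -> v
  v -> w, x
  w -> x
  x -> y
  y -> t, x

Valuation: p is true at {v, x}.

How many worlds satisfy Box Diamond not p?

t: successors {u}; Diamond not p there: u:F. ✗
u: successors {v}; Diamond not p there: v:T. ✓
v: successors {w, x}; Diamond not p there: w:F, x:T. ✗
w: successors {x}; Diamond not p there: x:T. ✓
x: successors {y}; Diamond not p there: y:T. ✓
y: successors {t, x}; Diamond not p there: t:T, x:T. ✓
Satisfying worlds: {u, w, x, y}.

4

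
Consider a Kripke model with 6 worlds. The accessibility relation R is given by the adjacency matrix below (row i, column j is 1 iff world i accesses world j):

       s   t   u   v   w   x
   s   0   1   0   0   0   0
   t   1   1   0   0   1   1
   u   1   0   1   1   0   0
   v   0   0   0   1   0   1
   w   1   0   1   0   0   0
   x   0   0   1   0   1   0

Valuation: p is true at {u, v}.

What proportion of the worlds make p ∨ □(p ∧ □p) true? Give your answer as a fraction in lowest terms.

1/3

s: p is F, □(p ∧ □p) is F. ✗
t: p is F, □(p ∧ □p) is F. ✗
u: p is T, □(p ∧ □p) is F. ✓
v: p is T, □(p ∧ □p) is F. ✓
w: p is F, □(p ∧ □p) is F. ✗
x: p is F, □(p ∧ □p) is F. ✗
That's 2 of 6 worlds, so 2/6 = 1/3.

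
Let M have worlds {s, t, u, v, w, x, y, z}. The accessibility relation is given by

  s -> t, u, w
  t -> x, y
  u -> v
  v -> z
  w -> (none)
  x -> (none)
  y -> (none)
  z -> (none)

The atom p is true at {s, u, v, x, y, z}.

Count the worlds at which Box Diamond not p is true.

s: successors {t, u, w}; Diamond not p there: t:F, u:F, w:F. ✗
t: successors {x, y}; Diamond not p there: x:F, y:F. ✗
u: successors {v}; Diamond not p there: v:F. ✗
v: successors {z}; Diamond not p there: z:F. ✗
w: no successors, so Box Diamond not p holds vacuously. ✓
x: no successors, so Box Diamond not p holds vacuously. ✓
y: no successors, so Box Diamond not p holds vacuously. ✓
z: no successors, so Box Diamond not p holds vacuously. ✓
Satisfying worlds: {w, x, y, z}.

4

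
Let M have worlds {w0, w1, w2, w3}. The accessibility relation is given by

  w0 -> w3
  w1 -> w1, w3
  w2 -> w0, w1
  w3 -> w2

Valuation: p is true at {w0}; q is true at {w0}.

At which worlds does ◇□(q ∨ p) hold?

∅

w0: successors {w3}; □(q ∨ p) there: w3:F. ✗
w1: successors {w1, w3}; □(q ∨ p) there: w1:F, w3:F. ✗
w2: successors {w0, w1}; □(q ∨ p) there: w0:F, w1:F. ✗
w3: successors {w2}; □(q ∨ p) there: w2:F. ✗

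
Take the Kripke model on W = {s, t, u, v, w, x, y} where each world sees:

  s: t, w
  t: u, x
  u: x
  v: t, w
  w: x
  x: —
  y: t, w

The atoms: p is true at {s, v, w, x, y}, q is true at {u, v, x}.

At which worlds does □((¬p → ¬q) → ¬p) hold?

s: successors {t, w}; (¬p → ¬q) → ¬p there: t:T, w:F. ✗
t: successors {u, x}; (¬p → ¬q) → ¬p there: u:T, x:F. ✗
u: successors {x}; (¬p → ¬q) → ¬p there: x:F. ✗
v: successors {t, w}; (¬p → ¬q) → ¬p there: t:T, w:F. ✗
w: successors {x}; (¬p → ¬q) → ¬p there: x:F. ✗
x: no successors, so □((¬p → ¬q) → ¬p) holds vacuously. ✓
y: successors {t, w}; (¬p → ¬q) → ¬p there: t:T, w:F. ✗

{x}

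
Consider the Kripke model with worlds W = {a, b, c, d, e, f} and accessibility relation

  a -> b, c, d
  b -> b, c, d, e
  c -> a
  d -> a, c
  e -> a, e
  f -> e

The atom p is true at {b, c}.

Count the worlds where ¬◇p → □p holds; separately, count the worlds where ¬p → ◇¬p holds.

For ¬◇p → □p:
a: ¬◇p is F, □p is F. ✓
b: ¬◇p is F, □p is F. ✓
c: ¬◇p is T, □p is F. ✗
d: ¬◇p is F, □p is F. ✓
e: ¬◇p is T, □p is F. ✗
f: ¬◇p is T, □p is F. ✗
— 3 worlds.
For ¬p → ◇¬p:
a: ¬p is T, ◇¬p is T. ✓
b: ¬p is F, ◇¬p is T. ✓
c: ¬p is F, ◇¬p is T. ✓
d: ¬p is T, ◇¬p is T. ✓
e: ¬p is T, ◇¬p is T. ✓
f: ¬p is T, ◇¬p is T. ✓
— 6 worlds.

3 and 6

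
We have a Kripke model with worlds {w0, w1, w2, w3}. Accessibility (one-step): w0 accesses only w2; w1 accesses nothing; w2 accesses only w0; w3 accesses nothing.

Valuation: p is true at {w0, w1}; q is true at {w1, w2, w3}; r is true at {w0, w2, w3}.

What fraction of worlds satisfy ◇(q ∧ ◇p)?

w0: successors {w2}; q ∧ ◇p there: w2:T. ✓
w1: no successors, so ◇(q ∧ ◇p) fails. ✗
w2: successors {w0}; q ∧ ◇p there: w0:F. ✗
w3: no successors, so ◇(q ∧ ◇p) fails. ✗
That's 1 of 4 worlds, so 1/4.

1/4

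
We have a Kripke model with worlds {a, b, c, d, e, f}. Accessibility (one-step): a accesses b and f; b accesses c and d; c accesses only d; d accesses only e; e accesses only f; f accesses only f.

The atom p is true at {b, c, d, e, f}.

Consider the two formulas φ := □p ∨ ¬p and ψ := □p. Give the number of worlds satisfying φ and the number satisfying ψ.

For □p ∨ ¬p:
a: □p is T, ¬p is T. ✓
b: □p is T, ¬p is F. ✓
c: □p is T, ¬p is F. ✓
d: □p is T, ¬p is F. ✓
e: □p is T, ¬p is F. ✓
f: □p is T, ¬p is F. ✓
— 6 worlds.
For □p:
a: successors {b, f}; p there: b:T, f:T. ✓
b: successors {c, d}; p there: c:T, d:T. ✓
c: successors {d}; p there: d:T. ✓
d: successors {e}; p there: e:T. ✓
e: successors {f}; p there: f:T. ✓
f: successors {f}; p there: f:T. ✓
— 6 worlds.

6 and 6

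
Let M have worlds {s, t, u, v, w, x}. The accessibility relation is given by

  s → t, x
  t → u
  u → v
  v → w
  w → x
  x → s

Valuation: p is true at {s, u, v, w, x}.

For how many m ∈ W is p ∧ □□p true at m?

s: p is T, □□p is T. ✓
t: p is F, □□p is T. ✗
u: p is T, □□p is T. ✓
v: p is T, □□p is T. ✓
w: p is T, □□p is T. ✓
x: p is T, □□p is F. ✗
Satisfying worlds: {s, u, v, w}.

4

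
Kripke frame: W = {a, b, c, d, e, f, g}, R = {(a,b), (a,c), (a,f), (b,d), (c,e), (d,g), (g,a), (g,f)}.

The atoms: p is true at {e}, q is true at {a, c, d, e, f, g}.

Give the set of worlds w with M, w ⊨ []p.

{c, e, f}

a: successors {b, c, f}; p there: b:F, c:F, f:F. ✗
b: successors {d}; p there: d:F. ✗
c: successors {e}; p there: e:T. ✓
d: successors {g}; p there: g:F. ✗
e: no successors, so []p holds vacuously. ✓
f: no successors, so []p holds vacuously. ✓
g: successors {a, f}; p there: a:F, f:F. ✗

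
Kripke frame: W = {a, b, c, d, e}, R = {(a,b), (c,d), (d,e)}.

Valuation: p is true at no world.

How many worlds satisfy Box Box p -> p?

a: Box Box p is T, p is F. ✗
b: Box Box p is T, p is F. ✗
c: Box Box p is F, p is F. ✓
d: Box Box p is T, p is F. ✗
e: Box Box p is T, p is F. ✗
Satisfying worlds: {c}.

1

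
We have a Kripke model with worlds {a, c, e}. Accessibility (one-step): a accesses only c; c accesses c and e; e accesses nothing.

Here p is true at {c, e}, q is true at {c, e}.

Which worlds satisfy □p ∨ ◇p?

a: □p is T, ◇p is T. ✓
c: □p is T, ◇p is T. ✓
e: □p is T, ◇p is F. ✓

{a, c, e}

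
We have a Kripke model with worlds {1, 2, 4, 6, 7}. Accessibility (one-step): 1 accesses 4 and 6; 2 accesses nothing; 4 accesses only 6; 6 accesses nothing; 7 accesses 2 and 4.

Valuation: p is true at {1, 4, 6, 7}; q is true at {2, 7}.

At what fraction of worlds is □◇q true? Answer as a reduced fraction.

2/5

1: successors {4, 6}; ◇q there: 4:F, 6:F. ✗
2: no successors, so □◇q holds vacuously. ✓
4: successors {6}; ◇q there: 6:F. ✗
6: no successors, so □◇q holds vacuously. ✓
7: successors {2, 4}; ◇q there: 2:F, 4:F. ✗
That's 2 of 5 worlds, so 2/5.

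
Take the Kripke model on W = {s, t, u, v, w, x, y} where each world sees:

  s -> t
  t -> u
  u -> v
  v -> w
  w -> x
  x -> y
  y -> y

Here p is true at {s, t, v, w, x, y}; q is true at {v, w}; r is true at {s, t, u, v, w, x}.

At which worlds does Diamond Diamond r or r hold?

s: Diamond Diamond r is T, r is T. ✓
t: Diamond Diamond r is T, r is T. ✓
u: Diamond Diamond r is T, r is T. ✓
v: Diamond Diamond r is T, r is T. ✓
w: Diamond Diamond r is F, r is T. ✓
x: Diamond Diamond r is F, r is T. ✓
y: Diamond Diamond r is F, r is F. ✗

{s, t, u, v, w, x}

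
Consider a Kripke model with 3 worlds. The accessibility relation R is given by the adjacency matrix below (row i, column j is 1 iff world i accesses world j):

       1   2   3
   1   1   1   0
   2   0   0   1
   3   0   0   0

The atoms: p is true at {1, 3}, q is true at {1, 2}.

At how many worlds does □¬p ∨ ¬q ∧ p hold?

1

1: □¬p is F, ¬q ∧ p is F. ✗
2: □¬p is F, ¬q ∧ p is F. ✗
3: □¬p is T, ¬q ∧ p is T. ✓
Satisfying worlds: {3}.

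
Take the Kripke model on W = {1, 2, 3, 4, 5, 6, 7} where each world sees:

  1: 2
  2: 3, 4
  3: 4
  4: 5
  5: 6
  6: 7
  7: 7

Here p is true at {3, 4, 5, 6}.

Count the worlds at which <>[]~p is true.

3

1: successors {2}; []~p there: 2:F. ✗
2: successors {3, 4}; []~p there: 3:F, 4:F. ✗
3: successors {4}; []~p there: 4:F. ✗
4: successors {5}; []~p there: 5:F. ✗
5: successors {6}; []~p there: 6:T. ✓
6: successors {7}; []~p there: 7:T. ✓
7: successors {7}; []~p there: 7:T. ✓
Satisfying worlds: {5, 6, 7}.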